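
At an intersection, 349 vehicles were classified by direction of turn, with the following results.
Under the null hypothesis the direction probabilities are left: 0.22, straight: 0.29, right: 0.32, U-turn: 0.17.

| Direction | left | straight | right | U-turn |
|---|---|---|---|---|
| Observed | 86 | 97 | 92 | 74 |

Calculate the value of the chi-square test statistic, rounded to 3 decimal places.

Expected counts E_i = n·p_i: 349×0.22 = 76.78, 349×0.29 = 101.21, 349×0.32 = 111.68, 349×0.17 = 59.33.
cat           O        E   (O−E)²/E
left         86    76.78     1.1072
straight     97   101.21     0.1751
right        92   111.68     3.4680
U-turn       74    59.33     3.6273
Sum = 8.378

8.378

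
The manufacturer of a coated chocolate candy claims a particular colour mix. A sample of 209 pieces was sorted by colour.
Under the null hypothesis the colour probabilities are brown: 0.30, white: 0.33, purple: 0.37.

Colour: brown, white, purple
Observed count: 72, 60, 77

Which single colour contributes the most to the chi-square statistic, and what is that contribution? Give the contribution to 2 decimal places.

brown, 1.38

Expected counts E_i = n·p_i: 209×0.30 = 62.7, 209×0.33 = 68.97, 209×0.37 = 77.33.
brown: (72 − 62.7)²/62.7 = 86.49/62.7 = 1.379
white: (60 − 68.97)²/68.97 = 80.4609/68.97 = 1.167
purple: (77 − 77.33)²/77.33 = 0.1089/77.33 = 0.001
The largest term is for brown: 1.38.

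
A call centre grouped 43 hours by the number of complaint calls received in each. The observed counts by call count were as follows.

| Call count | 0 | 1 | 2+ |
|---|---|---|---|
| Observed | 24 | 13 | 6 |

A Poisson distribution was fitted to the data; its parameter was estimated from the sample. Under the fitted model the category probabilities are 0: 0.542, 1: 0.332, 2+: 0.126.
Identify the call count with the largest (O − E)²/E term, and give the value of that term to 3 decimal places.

1, 0.114

Expected counts E_i = n·p_i: 43×0.542 = 23.306, 43×0.332 = 14.276, 43×0.126 = 5.418.
cat         O        E   (O−E)²/E
0          24   23.306     0.0207
1          13   14.276     0.1140
2+          6    5.418     0.0625
The largest term is for 1: 0.114.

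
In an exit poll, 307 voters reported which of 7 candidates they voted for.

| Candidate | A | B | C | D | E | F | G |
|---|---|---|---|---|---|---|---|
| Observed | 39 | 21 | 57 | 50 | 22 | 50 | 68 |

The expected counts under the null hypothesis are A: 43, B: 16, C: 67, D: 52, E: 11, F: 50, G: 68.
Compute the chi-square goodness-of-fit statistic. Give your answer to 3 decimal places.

χ² = (39−43)²/43 + (21−16)²/16 + (57−67)²/67 + (50−52)²/52 + (22−11)²/11 + (50−50)²/50 + (68−68)²/68
   = 0.3721 + 1.5625 + 1.4925 + 0.0769 + 11.0000 + 0.0000 + 0.0000
Sum = 14.504

14.504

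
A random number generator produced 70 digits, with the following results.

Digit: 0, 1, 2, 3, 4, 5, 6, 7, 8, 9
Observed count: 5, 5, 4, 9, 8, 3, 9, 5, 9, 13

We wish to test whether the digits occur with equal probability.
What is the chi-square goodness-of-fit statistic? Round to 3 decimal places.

Expected count for each of the 10 categories: 70/10 = 7.
χ² = (5−7)²/7 + (5−7)²/7 + (4−7)²/7 + (9−7)²/7 + (8−7)²/7 + (3−7)²/7 + (9−7)²/7 + (5−7)²/7 + (9−7)²/7 + (13−7)²/7
   = 0.5714 + 0.5714 + 1.2857 + 0.5714 + 0.1429 + 2.2857 + 0.5714 + 0.5714 + 0.5714 + 5.1429
Sum = 12.286

12.286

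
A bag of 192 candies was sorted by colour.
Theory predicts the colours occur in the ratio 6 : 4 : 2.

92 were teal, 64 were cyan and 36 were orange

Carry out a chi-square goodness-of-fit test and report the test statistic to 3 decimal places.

Ratio total = 12. Expected counts: 192×6/12 = 96, 192×4/12 = 64, 192×2/12 = 32.
cat         O        E   (O−E)²/E
teal       92       96     0.1667
cyan       64       64     0.0000
orange     36       32     0.5000
Sum = 0.667

0.667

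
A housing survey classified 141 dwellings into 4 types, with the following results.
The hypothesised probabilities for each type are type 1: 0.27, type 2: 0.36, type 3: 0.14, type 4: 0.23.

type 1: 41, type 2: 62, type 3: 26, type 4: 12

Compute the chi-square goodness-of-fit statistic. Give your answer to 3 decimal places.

Expected counts E_i = n·p_i: 141×0.27 = 38.07, 141×0.36 = 50.76, 141×0.14 = 19.74, 141×0.23 = 32.43.
cat         O        E   (O−E)²/E
type 1     41    38.07     0.2255
type 2     62    50.76     2.4889
type 3     26    19.74     1.9852
type 4     12    32.43    12.8703
Sum = 17.570

17.570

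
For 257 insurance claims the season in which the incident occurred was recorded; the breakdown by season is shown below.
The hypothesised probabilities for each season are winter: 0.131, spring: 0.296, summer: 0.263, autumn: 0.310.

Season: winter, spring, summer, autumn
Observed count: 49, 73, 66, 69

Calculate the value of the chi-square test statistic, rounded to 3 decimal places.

8.574

Expected counts E_i = n·p_i: 257×0.131 = 33.667, 257×0.296 = 76.072, 257×0.263 = 67.591, 257×0.310 = 79.67.
cat         O        E   (O−E)²/E
winter     49   33.667     6.9831
spring     73   76.072     0.1241
summer     66   67.591     0.0374
autumn     69    79.67     1.4290
Sum = 8.574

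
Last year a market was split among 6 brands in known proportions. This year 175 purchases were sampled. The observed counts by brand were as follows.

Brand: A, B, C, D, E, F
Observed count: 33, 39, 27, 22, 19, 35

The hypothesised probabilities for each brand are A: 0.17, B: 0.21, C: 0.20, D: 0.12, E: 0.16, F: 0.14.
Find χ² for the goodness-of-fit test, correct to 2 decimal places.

9.76

Expected counts E_i = n·p_i: 175×0.17 = 29.75, 175×0.21 = 36.75, 175×0.20 = 35, 175×0.12 = 21, 175×0.16 = 28, 175×0.14 = 24.5.
cat         O        E   (O−E)²/E
A          33    29.75      0.355
B          39    36.75      0.138
C          27       35      1.829
D          22       21      0.048
E          19       28      2.893
F          35     24.5      4.500
Sum = 9.76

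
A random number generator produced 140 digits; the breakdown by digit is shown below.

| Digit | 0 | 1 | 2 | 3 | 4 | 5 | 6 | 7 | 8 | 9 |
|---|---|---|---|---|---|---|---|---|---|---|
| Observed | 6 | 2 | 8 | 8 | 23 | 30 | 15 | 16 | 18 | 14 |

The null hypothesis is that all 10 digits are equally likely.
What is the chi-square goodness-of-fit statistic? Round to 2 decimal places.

45.57

Under H₀ each category has probability 1/10, so each expected count is 140/10 = 14.
cat         O        E   (O−E)²/E
0           6       14      4.571
1           2       14     10.286
2           8       14      2.571
3           8       14      2.571
4          23       14      5.786
5          30       14     18.286
6          15       14      0.071
7          16       14      0.286
8          18       14      1.143
9          14       14      0.000
Sum = 45.57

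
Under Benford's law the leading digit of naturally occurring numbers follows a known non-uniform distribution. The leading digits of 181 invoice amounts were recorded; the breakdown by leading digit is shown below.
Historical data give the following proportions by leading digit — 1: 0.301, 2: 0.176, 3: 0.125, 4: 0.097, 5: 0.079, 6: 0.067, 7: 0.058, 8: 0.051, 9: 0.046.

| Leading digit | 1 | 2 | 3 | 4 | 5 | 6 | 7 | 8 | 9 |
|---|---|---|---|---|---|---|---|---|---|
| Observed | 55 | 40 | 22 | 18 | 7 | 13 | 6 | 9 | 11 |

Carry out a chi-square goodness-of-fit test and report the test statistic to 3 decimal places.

8.696

Expected counts E_i = n·p_i: 181×0.301 = 54.481, 181×0.176 = 31.856, 181×0.125 = 22.625, 181×0.097 = 17.557, 181×0.079 = 14.299, 181×0.067 = 12.127, 181×0.058 = 10.498, 181×0.051 = 9.231, 181×0.046 = 8.326.
1: (55 − 54.481)²/54.481 = 0.269361/54.481 = 0.0049
2: (40 − 31.856)²/31.856 = 66.324736/31.856 = 2.0820
3: (22 − 22.625)²/22.625 = 0.390625/22.625 = 0.0173
4: (18 − 17.557)²/17.557 = 0.196249/17.557 = 0.0112
5: (7 − 14.299)²/14.299 = 53.275401/14.299 = 3.7258
6: (13 − 12.127)²/12.127 = 0.762129/12.127 = 0.0628
7: (6 − 10.498)²/10.498 = 20.232004/10.498 = 1.9272
8: (9 − 9.231)²/9.231 = 0.053361/9.231 = 0.0058
9: (11 − 8.326)²/8.326 = 7.150276/8.326 = 0.8588
Sum = 8.696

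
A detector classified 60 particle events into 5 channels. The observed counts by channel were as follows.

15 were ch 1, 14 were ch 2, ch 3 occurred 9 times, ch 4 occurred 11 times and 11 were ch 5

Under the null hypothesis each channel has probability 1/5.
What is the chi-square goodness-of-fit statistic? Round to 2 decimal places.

Expected count for each of the 5 categories: 60/5 = 12.
cat         O        E   (O−E)²/E
ch 1       15       12      0.750
ch 2       14       12      0.333
ch 3        9       12      0.750
ch 4       11       12      0.083
ch 5       11       12      0.083
Sum = 2.00

2.00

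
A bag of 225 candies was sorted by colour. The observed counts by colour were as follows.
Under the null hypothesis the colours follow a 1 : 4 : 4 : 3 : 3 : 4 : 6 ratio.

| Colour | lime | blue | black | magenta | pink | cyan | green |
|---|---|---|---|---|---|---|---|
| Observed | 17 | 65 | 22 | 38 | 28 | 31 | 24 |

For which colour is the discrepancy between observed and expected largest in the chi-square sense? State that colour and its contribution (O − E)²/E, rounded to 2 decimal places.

Ratio total = 25. Expected counts: 225×1/25 = 9, 225×4/25 = 36, 225×4/25 = 36, 225×3/25 = 27, 225×3/25 = 27, 225×4/25 = 36, 225×6/25 = 54.
lime: (17 − 9)²/9 = 64/9 = 7.111
blue: (65 − 36)²/36 = 841/36 = 23.361
black: (22 − 36)²/36 = 196/36 = 5.444
magenta: (38 − 27)²/27 = 121/27 = 4.481
pink: (28 − 27)²/27 = 1/27 = 0.037
cyan: (31 − 36)²/36 = 25/36 = 0.694
green: (24 − 54)²/54 = 900/54 = 16.667
The largest term is for blue: 23.36.

blue, 23.36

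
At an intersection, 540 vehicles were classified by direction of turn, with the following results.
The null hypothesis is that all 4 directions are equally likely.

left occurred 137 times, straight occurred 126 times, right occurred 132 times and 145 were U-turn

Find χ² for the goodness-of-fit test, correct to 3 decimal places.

1.437

Under H₀ each category has probability 1/4, so each expected count is 540/4 = 135.
cat           O        E   (O−E)²/E
left        137      135     0.0296
straight    126      135     0.6000
right       132      135     0.0667
U-turn      145      135     0.7407
Sum = 1.437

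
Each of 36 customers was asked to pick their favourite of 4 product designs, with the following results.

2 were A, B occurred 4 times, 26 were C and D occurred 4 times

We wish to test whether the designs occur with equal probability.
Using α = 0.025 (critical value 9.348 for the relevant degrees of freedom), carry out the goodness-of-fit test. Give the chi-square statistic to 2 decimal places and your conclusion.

Expected count for each of the 4 categories: 36/4 = 9.
A: (2 − 9)²/9 = 49/9 = 5.444
B: (4 − 9)²/9 = 25/9 = 2.778
C: (26 − 9)²/9 = 289/9 = 32.111
D: (4 − 9)²/9 = 25/9 = 2.778
Sum = 43.11
df = 3. Since 43.11 > 9.348, we reject H₀.

43.11; reject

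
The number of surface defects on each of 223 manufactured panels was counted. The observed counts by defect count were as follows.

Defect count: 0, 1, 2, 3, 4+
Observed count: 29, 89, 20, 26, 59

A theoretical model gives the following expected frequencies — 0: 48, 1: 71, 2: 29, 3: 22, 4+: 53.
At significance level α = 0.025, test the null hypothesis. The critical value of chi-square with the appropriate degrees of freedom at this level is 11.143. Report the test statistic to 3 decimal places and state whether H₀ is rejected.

16.284; reject

0: (29 − 48)²/48 = 361/48 = 7.5208
1: (89 − 71)²/71 = 324/71 = 4.5634
2: (20 − 29)²/29 = 81/29 = 2.7931
3: (26 − 22)²/22 = 16/22 = 0.7273
4+: (59 − 53)²/53 = 36/53 = 0.6792
Sum = 16.284
df = 4. Since 16.284 > 11.143, we reject H₀.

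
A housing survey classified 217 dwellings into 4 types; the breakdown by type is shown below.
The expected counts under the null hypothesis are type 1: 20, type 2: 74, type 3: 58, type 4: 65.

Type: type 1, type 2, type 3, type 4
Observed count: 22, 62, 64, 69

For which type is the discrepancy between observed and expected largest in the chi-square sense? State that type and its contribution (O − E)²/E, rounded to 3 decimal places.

χ² = (22−20)²/20 + (62−74)²/74 + (64−58)²/58 + (69−65)²/65
   = 0.2000 + 1.9459 + 0.6207 + 0.2462
The largest term is for type 2: 1.946.

type 2, 1.946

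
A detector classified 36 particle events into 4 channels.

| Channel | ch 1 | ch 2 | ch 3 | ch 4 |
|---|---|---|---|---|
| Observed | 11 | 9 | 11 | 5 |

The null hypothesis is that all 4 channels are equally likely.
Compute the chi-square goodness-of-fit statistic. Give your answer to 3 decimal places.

Under H₀ each category has probability 1/4, so each expected count is 36/4 = 9.
cat         O        E   (O−E)²/E
ch 1       11        9     0.4444
ch 2        9        9     0.0000
ch 3       11        9     0.4444
ch 4        5        9     1.7778
Sum = 2.667

2.667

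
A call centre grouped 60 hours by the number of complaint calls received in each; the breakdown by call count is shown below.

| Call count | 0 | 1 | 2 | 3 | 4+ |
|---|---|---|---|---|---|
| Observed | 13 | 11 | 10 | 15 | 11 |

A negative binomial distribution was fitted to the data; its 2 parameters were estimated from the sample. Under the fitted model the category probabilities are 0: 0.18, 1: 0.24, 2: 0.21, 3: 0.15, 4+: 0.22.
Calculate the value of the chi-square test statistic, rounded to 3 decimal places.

Expected counts E_i = n·p_i: 60×0.18 = 10.8, 60×0.24 = 14.4, 60×0.21 = 12.6, 60×0.15 = 9, 60×0.22 = 13.2.
cat         O        E   (O−E)²/E
0          13     10.8     0.4481
1          11     14.4     0.8028
2          10     12.6     0.5365
3          15        9     4.0000
4+         11     13.2     0.3667
Sum = 6.154

6.154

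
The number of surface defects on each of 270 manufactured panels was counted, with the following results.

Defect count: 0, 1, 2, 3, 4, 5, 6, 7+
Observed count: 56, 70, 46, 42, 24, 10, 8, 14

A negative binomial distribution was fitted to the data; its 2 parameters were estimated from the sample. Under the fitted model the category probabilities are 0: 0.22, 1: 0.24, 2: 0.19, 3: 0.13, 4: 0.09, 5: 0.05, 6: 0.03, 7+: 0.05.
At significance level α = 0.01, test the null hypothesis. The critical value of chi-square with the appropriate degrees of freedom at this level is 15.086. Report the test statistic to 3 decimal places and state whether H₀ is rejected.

Expected counts E_i = n·p_i: 270×0.22 = 59.4, 270×0.24 = 64.8, 270×0.19 = 51.3, 270×0.13 = 35.1, 270×0.09 = 24.3, 270×0.05 = 13.5, 270×0.03 = 8.1, 270×0.05 = 13.5.
cat         O        E   (O−E)²/E
0          56     59.4     0.1946
1          70     64.8     0.4173
2          46     51.3     0.5476
3          42     35.1     1.3564
4          24     24.3     0.0037
5          10     13.5     0.9074
6           8      8.1     0.0012
7+         14     13.5     0.0185
Sum = 3.447
df = 5. Since 3.447 < 15.086, we do not reject H₀.

3.447; do not reject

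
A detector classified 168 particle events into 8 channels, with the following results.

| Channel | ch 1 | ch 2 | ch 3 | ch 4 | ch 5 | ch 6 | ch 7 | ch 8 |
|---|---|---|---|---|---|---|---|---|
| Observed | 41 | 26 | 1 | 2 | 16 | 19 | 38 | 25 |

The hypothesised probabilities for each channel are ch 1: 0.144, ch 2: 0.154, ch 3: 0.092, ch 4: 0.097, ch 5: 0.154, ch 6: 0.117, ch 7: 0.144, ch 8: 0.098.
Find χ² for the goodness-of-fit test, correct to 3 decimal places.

53.836

Expected counts E_i = n·p_i: 168×0.144 = 24.192, 168×0.154 = 25.872, 168×0.092 = 15.456, 168×0.097 = 16.296, 168×0.154 = 25.872, 168×0.117 = 19.656, 168×0.144 = 24.192, 168×0.098 = 16.464.
χ² = (41−24.192)²/24.192 + (26−25.872)²/25.872 + (1−15.456)²/15.456 + (2−16.296)²/16.296 + (16−25.872)²/25.872 + (19−19.656)²/19.656 + (38−24.192)²/24.192 + (25−16.464)²/16.464
   = 11.6778 + 0.0006 + 13.5207 + 12.5415 + 3.7669 + 0.0219 + 7.8812 + 4.4256
Sum = 53.836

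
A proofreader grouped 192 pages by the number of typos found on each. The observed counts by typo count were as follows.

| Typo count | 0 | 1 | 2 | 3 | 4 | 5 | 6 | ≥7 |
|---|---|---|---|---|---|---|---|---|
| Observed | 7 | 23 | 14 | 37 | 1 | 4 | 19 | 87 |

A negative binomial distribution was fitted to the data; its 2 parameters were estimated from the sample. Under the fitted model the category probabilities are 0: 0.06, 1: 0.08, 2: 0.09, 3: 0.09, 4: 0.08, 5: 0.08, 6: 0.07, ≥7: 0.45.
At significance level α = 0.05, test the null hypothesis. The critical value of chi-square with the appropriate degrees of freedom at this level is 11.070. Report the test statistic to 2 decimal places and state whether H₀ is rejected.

52.83; reject

Expected counts E_i = n·p_i: 192×0.06 = 11.52, 192×0.08 = 15.36, 192×0.09 = 17.28, 192×0.09 = 17.28, 192×0.08 = 15.36, 192×0.08 = 15.36, 192×0.07 = 13.44, 192×0.45 = 86.4.
cat         O        E   (O−E)²/E
0           7    11.52      1.773
1          23    15.36      3.800
2          14    17.28      0.623
3          37    17.28     22.505
4           1    15.36     13.425
5           4    15.36      8.402
6          19    13.44      2.300
≥7         87     86.4      0.004
Sum = 52.83
df = 5. Since 52.83 > 11.070, we reject H₀.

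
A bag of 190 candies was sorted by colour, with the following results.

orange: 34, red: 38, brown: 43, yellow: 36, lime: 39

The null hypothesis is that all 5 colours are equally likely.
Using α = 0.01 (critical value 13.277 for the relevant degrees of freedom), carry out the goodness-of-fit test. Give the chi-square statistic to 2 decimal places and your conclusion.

1.21; do not reject

Expected count for each of the 5 categories: 190/5 = 38.
orange: (34 − 38)²/38 = 16/38 = 0.421
red: (38 − 38)²/38 = 0/38 = 0.000
brown: (43 − 38)²/38 = 25/38 = 0.658
yellow: (36 − 38)²/38 = 4/38 = 0.105
lime: (39 − 38)²/38 = 1/38 = 0.026
Sum = 1.21
df = 4. Since 1.21 < 13.277, we do not reject H₀.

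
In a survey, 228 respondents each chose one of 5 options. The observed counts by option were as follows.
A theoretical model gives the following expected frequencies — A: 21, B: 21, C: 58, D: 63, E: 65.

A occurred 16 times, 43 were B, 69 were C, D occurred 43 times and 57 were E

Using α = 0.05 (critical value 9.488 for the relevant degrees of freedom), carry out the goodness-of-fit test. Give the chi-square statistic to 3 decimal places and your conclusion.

33.658; reject

cat         O        E   (O−E)²/E
A          16       21     1.1905
B          43       21    23.0476
C          69       58     2.0862
D          43       63     6.3492
E          57       65     0.9846
Sum = 33.658
df = 4. Since 33.658 > 9.488, we reject H₀.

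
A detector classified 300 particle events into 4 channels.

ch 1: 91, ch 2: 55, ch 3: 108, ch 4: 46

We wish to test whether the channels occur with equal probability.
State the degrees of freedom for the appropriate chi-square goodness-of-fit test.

3

There are k = 4 categories and no parameters were estimated from the data, so df = 4 − 1 = 3.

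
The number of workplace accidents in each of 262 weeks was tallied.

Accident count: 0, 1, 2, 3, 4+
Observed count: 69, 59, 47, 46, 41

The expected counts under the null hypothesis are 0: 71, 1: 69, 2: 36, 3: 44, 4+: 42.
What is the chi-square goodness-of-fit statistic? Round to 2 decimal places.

0: (69 − 71)²/71 = 4/71 = 0.056
1: (59 − 69)²/69 = 100/69 = 1.449
2: (47 − 36)²/36 = 121/36 = 3.361
3: (46 − 44)²/44 = 4/44 = 0.091
4+: (41 − 42)²/42 = 1/42 = 0.024
Sum = 4.98

4.98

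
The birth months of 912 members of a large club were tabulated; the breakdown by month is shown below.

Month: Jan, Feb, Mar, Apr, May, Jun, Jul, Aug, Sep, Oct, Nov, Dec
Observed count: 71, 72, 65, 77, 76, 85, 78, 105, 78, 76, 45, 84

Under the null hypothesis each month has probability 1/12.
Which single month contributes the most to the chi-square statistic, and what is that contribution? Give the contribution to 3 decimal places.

Nov, 12.645

Expected count for each of the 12 categories: 912/12 = 76.
cat         O        E   (O−E)²/E
Jan        71       76     0.3289
Feb        72       76     0.2105
Mar        65       76     1.5921
Apr        77       76     0.0132
May        76       76     0.0000
Jun        85       76     1.0658
Jul        78       76     0.0526
Aug       105       76    11.0658
Sep        78       76     0.0526
Oct        76       76     0.0000
Nov        45       76    12.6447
Dec        84       76     0.8421
The largest term is for Nov: 12.645.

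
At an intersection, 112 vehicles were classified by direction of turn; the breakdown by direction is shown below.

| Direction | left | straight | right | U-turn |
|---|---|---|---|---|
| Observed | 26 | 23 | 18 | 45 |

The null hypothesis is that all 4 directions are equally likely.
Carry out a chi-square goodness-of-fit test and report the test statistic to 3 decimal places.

14.929

Expected count for each of the 4 categories: 112/4 = 28.
cat           O        E   (O−E)²/E
left         26       28     0.1429
straight     23       28     0.8929
right        18       28     3.5714
U-turn       45       28    10.3214
Sum = 14.929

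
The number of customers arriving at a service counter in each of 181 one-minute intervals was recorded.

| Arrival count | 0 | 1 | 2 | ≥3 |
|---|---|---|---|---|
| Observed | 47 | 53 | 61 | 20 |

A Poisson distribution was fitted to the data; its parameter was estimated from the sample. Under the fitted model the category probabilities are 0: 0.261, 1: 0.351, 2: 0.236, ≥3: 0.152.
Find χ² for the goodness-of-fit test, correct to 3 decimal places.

11.624

Expected counts E_i = n·p_i: 181×0.261 = 47.241, 181×0.351 = 63.531, 181×0.236 = 42.716, 181×0.152 = 27.512.
χ² = (47−47.241)²/47.241 + (53−63.531)²/63.531 + (61−42.716)²/42.716 + (20−27.512)²/27.512
   = 0.0012 + 1.7456 + 7.8262 + 2.0511
Sum = 11.624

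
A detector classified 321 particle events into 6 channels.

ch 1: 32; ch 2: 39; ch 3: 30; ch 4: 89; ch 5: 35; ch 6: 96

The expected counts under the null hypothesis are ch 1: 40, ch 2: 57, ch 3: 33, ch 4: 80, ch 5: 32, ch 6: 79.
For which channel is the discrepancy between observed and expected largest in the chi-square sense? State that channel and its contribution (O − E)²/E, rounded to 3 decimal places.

ch 2, 5.684

ch 1: (32 − 40)²/40 = 64/40 = 1.6000
ch 2: (39 − 57)²/57 = 324/57 = 5.6842
ch 3: (30 − 33)²/33 = 9/33 = 0.2727
ch 4: (89 − 80)²/80 = 81/80 = 1.0125
ch 5: (35 − 32)²/32 = 9/32 = 0.2813
ch 6: (96 − 79)²/79 = 289/79 = 3.6582
The largest term is for ch 2: 5.684.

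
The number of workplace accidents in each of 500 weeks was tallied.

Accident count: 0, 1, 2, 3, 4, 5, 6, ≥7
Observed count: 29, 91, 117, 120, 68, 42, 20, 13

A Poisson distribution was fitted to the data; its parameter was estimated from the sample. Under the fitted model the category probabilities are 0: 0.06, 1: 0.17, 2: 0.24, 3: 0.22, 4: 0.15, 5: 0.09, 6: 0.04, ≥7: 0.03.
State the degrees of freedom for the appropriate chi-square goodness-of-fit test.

There are k = 8 categories and 1 parameter estimated from the data, so df = 8 − 1 − 1 = 6.

6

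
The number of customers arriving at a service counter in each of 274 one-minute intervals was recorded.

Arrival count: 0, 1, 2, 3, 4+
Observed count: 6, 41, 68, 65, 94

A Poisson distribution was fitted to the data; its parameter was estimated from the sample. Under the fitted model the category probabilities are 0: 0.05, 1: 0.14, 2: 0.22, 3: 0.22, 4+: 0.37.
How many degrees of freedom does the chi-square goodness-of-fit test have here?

There are k = 5 categories and 1 parameter estimated from the data, so df = 5 − 1 − 1 = 3.

3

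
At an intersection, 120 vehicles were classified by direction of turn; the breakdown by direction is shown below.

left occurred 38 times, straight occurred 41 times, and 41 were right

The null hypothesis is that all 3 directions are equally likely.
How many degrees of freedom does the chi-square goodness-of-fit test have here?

2

There are k = 3 categories and no parameters were estimated from the data, so df = 3 − 1 = 2.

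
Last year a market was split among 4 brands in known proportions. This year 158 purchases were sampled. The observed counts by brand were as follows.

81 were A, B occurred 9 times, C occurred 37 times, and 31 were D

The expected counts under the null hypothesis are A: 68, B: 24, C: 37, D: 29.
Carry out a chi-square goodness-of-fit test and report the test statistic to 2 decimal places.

cat         O        E   (O−E)²/E
A          81       68      2.485
B           9       24      9.375
C          37       37      0.000
D          31       29      0.138
Sum = 12.00

12.00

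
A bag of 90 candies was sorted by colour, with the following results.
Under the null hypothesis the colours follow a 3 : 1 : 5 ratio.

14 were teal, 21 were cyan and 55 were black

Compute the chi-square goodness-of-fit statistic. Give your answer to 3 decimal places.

21.133

Ratio total = 9. Expected counts: 90×3/9 = 30, 90×1/9 = 10, 90×5/9 = 50.
cat         O        E   (O−E)²/E
teal       14       30     8.5333
cyan       21       10    12.1000
black      55       50     0.5000
Sum = 21.133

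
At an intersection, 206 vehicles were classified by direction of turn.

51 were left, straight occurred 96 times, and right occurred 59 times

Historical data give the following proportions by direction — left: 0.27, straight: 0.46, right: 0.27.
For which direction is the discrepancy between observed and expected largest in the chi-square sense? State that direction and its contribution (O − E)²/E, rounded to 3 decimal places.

Expected counts E_i = n·p_i: 206×0.27 = 55.62, 206×0.46 = 94.76, 206×0.27 = 55.62.
cat           O        E   (O−E)²/E
left         51    55.62     0.3838
straight     96    94.76     0.0162
right        59    55.62     0.2054
The largest term is for left: 0.384.

left, 0.384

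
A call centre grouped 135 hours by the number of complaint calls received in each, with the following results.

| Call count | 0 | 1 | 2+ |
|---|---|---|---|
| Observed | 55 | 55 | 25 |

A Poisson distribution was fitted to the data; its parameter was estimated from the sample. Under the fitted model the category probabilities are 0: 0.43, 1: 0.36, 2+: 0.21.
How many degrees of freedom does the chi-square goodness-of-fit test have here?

There are k = 3 categories and 1 parameter estimated from the data, so df = 3 − 1 − 1 = 1.

1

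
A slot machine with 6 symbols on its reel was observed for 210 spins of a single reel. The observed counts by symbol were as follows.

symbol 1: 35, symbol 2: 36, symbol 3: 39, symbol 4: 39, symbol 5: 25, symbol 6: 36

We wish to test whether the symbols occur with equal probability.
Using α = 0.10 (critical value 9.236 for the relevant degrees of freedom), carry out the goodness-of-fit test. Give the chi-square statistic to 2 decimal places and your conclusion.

Under H₀ each category has probability 1/6, so each expected count is 210/6 = 35.
symbol 1: (35 − 35)²/35 = 0/35 = 0.000
symbol 2: (36 − 35)²/35 = 1/35 = 0.029
symbol 3: (39 − 35)²/35 = 16/35 = 0.457
symbol 4: (39 − 35)²/35 = 16/35 = 0.457
symbol 5: (25 − 35)²/35 = 100/35 = 2.857
symbol 6: (36 − 35)²/35 = 1/35 = 0.029
Sum = 3.83
df = 5. Since 3.83 < 9.236, we do not reject H₀.

3.83; do not reject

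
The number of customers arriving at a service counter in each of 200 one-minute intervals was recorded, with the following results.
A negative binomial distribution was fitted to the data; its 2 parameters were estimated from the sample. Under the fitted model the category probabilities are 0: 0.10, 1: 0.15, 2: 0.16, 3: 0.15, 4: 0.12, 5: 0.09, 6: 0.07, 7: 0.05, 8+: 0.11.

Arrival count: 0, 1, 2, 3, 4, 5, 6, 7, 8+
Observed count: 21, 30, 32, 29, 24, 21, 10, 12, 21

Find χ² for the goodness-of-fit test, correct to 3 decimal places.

Expected counts E_i = n·p_i: 200×0.10 = 20, 200×0.15 = 30, 200×0.16 = 32, 200×0.15 = 30, 200×0.12 = 24, 200×0.09 = 18, 200×0.07 = 14, 200×0.05 = 10, 200×0.11 = 22.
cat         O        E   (O−E)²/E
0          21       20     0.0500
1          30       30     0.0000
2          32       32     0.0000
3          29       30     0.0333
4          24       24     0.0000
5          21       18     0.5000
6          10       14     1.1429
7          12       10     0.4000
8+         21       22     0.0455
Sum = 2.172

2.172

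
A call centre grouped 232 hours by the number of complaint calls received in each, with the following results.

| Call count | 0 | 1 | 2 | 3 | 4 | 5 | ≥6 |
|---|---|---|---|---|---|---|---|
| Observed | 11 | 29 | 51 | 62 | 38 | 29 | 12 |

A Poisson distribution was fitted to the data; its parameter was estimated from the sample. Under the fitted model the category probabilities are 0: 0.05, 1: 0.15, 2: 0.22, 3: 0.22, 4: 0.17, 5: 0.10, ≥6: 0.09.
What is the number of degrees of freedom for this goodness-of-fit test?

There are k = 7 categories and 1 parameter estimated from the data, so df = 7 − 1 − 1 = 5.

5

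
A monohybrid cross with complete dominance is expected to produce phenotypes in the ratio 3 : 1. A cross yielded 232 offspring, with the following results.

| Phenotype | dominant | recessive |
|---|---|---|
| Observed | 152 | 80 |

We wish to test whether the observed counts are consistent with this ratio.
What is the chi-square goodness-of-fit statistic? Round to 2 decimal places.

Ratio total = 4. Expected counts: 232×3/4 = 174, 232×1/4 = 58.
cat            O        E   (O−E)²/E
dominant     152      174      2.782
recessive     80       58      8.345
Sum = 11.13

11.13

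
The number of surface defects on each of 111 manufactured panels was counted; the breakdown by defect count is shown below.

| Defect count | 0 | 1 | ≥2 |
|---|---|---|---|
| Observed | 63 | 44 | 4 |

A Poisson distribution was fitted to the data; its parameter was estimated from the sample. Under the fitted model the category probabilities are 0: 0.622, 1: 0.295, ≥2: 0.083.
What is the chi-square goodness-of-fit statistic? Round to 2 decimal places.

7.35

Expected counts E_i = n·p_i: 111×0.622 = 69.042, 111×0.295 = 32.745, 111×0.083 = 9.213.
cat         O        E   (O−E)²/E
0          63   69.042      0.529
1          44   32.745      3.869
≥2          4    9.213      2.950
Sum = 7.35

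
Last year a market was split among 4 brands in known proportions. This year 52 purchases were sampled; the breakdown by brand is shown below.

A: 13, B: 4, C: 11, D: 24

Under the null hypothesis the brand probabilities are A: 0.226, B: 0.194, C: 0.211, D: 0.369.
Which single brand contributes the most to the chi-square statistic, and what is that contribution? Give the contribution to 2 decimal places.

Expected counts E_i = n·p_i: 52×0.226 = 11.752, 52×0.194 = 10.088, 52×0.211 = 10.972, 52×0.369 = 19.188.
A: (13 − 11.752)²/11.752 = 1.557504/11.752 = 0.133
B: (4 − 10.088)²/10.088 = 37.063744/10.088 = 3.674
C: (11 − 10.972)²/10.972 = 0.000784/10.972 = 0.000
D: (24 − 19.188)²/19.188 = 23.155344/19.188 = 1.207
The largest term is for B: 3.67.

B, 3.67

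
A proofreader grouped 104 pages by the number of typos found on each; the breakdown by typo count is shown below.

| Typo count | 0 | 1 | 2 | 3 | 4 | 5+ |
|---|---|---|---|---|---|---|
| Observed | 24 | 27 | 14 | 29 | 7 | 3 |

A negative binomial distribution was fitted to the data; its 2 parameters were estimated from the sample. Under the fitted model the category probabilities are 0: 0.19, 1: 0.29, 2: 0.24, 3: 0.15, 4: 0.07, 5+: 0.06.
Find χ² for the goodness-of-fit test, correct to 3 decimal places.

19.257

Expected counts E_i = n·p_i: 104×0.19 = 19.76, 104×0.29 = 30.16, 104×0.24 = 24.96, 104×0.15 = 15.6, 104×0.07 = 7.28, 104×0.06 = 6.24.
χ² = (24−19.76)²/19.76 + (27−30.16)²/30.16 + (14−24.96)²/24.96 + (29−15.6)²/15.6 + (7−7.28)²/7.28 + (3−6.24)²/6.24
   = 0.9098 + 0.3311 + 4.8126 + 11.5103 + 0.0108 + 1.6823
Sum = 19.257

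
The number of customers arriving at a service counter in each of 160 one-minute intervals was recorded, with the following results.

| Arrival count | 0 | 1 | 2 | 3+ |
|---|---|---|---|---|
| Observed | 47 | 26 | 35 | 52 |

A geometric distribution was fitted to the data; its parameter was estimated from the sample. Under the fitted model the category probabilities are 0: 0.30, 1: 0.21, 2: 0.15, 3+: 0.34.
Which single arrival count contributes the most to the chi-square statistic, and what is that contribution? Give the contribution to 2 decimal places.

Expected counts E_i = n·p_i: 160×0.30 = 48, 160×0.21 = 33.6, 160×0.15 = 24, 160×0.34 = 54.4.
0: (47 − 48)²/48 = 1/48 = 0.021
1: (26 − 33.6)²/33.6 = 57.76/33.6 = 1.719
2: (35 − 24)²/24 = 121/24 = 5.042
3+: (52 − 54.4)²/54.4 = 5.76/54.4 = 0.106
The largest term is for 2: 5.04.

2, 5.04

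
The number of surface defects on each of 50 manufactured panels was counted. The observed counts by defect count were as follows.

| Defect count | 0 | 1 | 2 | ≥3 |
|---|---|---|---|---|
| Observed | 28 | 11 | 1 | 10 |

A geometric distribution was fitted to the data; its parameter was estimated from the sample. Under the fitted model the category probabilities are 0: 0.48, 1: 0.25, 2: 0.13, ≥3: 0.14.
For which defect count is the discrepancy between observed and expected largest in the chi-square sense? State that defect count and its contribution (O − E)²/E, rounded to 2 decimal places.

Expected counts E_i = n·p_i: 50×0.48 = 24, 50×0.25 = 12.5, 50×0.13 = 6.5, 50×0.14 = 7.
cat         O        E   (O−E)²/E
0          28       24      0.667
1          11     12.5      0.180
2           1      6.5      4.654
≥3         10        7      1.286
The largest term is for 2: 4.65.

2, 4.65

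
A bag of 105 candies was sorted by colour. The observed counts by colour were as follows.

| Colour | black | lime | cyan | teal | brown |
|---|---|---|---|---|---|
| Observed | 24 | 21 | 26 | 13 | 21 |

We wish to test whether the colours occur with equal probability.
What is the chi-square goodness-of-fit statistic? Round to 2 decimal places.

4.67

Expected count for each of the 5 categories: 105/5 = 21.
χ² = (24−21)²/21 + (21−21)²/21 + (26−21)²/21 + (13−21)²/21 + (21−21)²/21
   = 0.429 + 0.000 + 1.190 + 3.048 + 0.000
Sum = 4.67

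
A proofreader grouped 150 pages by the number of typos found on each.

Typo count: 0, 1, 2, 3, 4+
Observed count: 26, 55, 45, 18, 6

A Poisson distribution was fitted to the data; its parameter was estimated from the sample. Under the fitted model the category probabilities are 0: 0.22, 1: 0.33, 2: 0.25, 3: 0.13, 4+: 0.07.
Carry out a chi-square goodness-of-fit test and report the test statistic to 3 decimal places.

Expected counts E_i = n·p_i: 150×0.22 = 33, 150×0.33 = 49.5, 150×0.25 = 37.5, 150×0.13 = 19.5, 150×0.07 = 10.5.
χ² = (26−33)²/33 + (55−49.5)²/49.5 + (45−37.5)²/37.5 + (18−19.5)²/19.5 + (6−10.5)²/10.5
   = 1.4848 + 0.6111 + 1.5000 + 0.1154 + 1.9286
Sum = 5.640

5.640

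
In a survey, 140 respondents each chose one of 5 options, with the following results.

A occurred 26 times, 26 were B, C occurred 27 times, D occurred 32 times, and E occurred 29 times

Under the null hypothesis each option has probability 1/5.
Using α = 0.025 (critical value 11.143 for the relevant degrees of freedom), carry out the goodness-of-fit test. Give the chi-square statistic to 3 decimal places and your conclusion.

Under H₀ each category has probability 1/5, so each expected count is 140/5 = 28.
cat         O        E   (O−E)²/E
A          26       28     0.1429
B          26       28     0.1429
C          27       28     0.0357
D          32       28     0.5714
E          29       28     0.0357
Sum = 0.929
df = 4. Since 0.929 < 11.143, we do not reject H₀.

0.929; do not reject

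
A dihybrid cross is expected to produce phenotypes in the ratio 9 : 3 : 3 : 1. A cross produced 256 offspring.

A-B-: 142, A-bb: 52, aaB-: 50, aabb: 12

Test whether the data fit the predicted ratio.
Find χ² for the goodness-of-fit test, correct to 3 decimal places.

1.444

Ratio total = 16. Expected counts: 256×9/16 = 144, 256×3/16 = 48, 256×3/16 = 48, 256×1/16 = 16.
A-B-: (142 − 144)²/144 = 4/144 = 0.0278
A-bb: (52 − 48)²/48 = 16/48 = 0.3333
aaB-: (50 − 48)²/48 = 4/48 = 0.0833
aabb: (12 − 16)²/16 = 16/16 = 1.0000
Sum = 1.444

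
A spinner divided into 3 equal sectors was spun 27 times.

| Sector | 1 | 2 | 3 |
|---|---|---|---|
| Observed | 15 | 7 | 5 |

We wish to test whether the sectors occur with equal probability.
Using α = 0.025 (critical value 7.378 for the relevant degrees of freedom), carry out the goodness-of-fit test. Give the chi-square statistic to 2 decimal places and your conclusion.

Under H₀ each category has probability 1/3, so each expected count is 27/3 = 9.
1: (15 − 9)²/9 = 36/9 = 4.000
2: (7 − 9)²/9 = 4/9 = 0.444
3: (5 − 9)²/9 = 16/9 = 1.778
Sum = 6.22
df = 2. Since 6.22 < 7.378, we do not reject H₀.

6.22; do not reject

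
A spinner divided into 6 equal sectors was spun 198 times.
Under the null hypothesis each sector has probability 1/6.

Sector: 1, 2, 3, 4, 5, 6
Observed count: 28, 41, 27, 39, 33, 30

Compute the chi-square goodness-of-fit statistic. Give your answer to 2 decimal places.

Expected count for each of the 6 categories: 198/6 = 33.
χ² = (28−33)²/33 + (41−33)²/33 + (27−33)²/33 + (39−33)²/33 + (33−33)²/33 + (30−33)²/33
   = 0.758 + 1.939 + 1.091 + 1.091 + 0.000 + 0.273
Sum = 5.15

5.15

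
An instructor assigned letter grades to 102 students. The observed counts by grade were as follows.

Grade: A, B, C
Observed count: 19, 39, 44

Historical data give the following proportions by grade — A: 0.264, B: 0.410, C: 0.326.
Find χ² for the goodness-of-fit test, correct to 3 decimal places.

5.998

Expected counts E_i = n·p_i: 102×0.264 = 26.928, 102×0.410 = 41.82, 102×0.326 = 33.252.
A: (19 − 26.928)²/26.928 = 62.853184/26.928 = 2.3341
B: (39 − 41.82)²/41.82 = 7.9524/41.82 = 0.1902
C: (44 − 33.252)²/33.252 = 115.519504/33.252 = 3.4741
Sum = 5.998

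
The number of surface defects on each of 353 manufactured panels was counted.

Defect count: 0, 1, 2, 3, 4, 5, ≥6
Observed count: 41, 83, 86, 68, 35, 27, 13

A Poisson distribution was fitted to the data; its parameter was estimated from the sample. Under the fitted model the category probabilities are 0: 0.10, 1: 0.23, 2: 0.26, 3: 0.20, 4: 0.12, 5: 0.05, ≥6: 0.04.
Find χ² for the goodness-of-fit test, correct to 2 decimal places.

Expected counts E_i = n·p_i: 353×0.10 = 35.3, 353×0.23 = 81.19, 353×0.26 = 91.78, 353×0.20 = 70.6, 353×0.12 = 42.36, 353×0.05 = 17.65, 353×0.04 = 14.12.
χ² = (41−35.3)²/35.3 + (83−81.19)²/81.19 + (86−91.78)²/91.78 + (68−70.6)²/70.6 + (35−42.36)²/42.36 + (27−17.65)²/17.65 + (13−14.12)²/14.12
   = 0.920 + 0.040 + 0.364 + 0.096 + 1.279 + 4.953 + 0.089
Sum = 7.74

7.74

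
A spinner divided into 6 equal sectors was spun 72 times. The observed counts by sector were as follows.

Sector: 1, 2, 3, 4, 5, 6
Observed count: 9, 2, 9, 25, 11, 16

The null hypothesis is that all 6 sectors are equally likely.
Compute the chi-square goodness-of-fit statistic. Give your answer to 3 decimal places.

Under H₀ each category has probability 1/6, so each expected count is 72/6 = 12.
χ² = (9−12)²/12 + (2−12)²/12 + (9−12)²/12 + (25−12)²/12 + (11−12)²/12 + (16−12)²/12
   = 0.7500 + 8.3333 + 0.7500 + 14.0833 + 0.0833 + 1.3333
Sum = 25.333

25.333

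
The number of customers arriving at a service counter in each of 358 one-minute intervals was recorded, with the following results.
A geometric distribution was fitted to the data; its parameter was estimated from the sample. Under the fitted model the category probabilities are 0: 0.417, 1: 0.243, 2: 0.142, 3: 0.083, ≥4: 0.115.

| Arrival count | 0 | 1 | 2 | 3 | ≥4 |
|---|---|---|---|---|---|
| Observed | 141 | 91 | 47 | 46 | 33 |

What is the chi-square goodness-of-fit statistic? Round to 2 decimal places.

Expected counts E_i = n·p_i: 358×0.417 = 149.286, 358×0.243 = 86.994, 358×0.142 = 50.836, 358×0.083 = 29.714, 358×0.115 = 41.17.
0: (141 − 149.286)²/149.286 = 68.657796/149.286 = 0.460
1: (91 − 86.994)²/86.994 = 16.048036/86.994 = 0.184
2: (47 − 50.836)²/50.836 = 14.714896/50.836 = 0.289
3: (46 − 29.714)²/29.714 = 265.233796/29.714 = 8.926
≥4: (33 − 41.17)²/41.17 = 66.7489/41.17 = 1.621
Sum = 11.48

11.48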